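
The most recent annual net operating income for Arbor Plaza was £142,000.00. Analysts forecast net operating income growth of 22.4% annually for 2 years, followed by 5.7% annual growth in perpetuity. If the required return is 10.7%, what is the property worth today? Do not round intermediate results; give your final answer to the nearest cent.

D_1 = 173808.00000
D_2 = 212740.99200
Terminal value at year 2: TV = D_2×(1+g_2)/(r−g_2) = 224867.22854/0.05 = 4497344.57088
P_0 = D_1/(1+r)^1 + D_2/(1+r)^2 + TV/(1+r)^2
    = 157008.13008 + 173602.48529 + 3669956.53910 = 4000567.15447

£4000567.15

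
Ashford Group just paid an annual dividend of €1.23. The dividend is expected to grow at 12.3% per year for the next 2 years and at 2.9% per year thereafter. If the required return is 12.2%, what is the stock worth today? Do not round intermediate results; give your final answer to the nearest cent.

D_1 = 1.38129
D_2 = 1.55119
Terminal value at year 2: TV = D_2×(1+g_2)/(r−g_2) = 1.59617/0.093 = 17.16315
P_0 = D_1/(1+r)^1 + D_2/(1+r)^2 + TV/(1+r)^2
    = 1.23110 + 1.23219 + 13.63362 = 16.09691

€16.10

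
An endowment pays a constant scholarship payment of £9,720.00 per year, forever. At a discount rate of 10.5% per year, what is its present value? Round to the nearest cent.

Level perpetuity: PV = C / r = £9,720.00 / 0.105 = £92,571.43

£92571.43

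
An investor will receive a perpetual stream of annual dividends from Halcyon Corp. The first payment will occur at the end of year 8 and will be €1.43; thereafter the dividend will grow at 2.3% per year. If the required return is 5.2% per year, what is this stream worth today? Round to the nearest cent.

€34.58

Value at end of year 7: C₁ / (r − g) = €1.43 / (0.052 − 0.023) = €49.3103
Discount to today: PV = €49.3103 / (1 + 0.052)^7 = €49.3103 / 1.425969 = €34.58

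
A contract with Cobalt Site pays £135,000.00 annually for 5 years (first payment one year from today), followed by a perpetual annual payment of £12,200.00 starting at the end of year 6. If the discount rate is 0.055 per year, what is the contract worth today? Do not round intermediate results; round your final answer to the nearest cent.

£746209.12

PV of 5-year annuity: £135,000.00 × [1 − (1+0.055)^−5] / 0.055 = 576488.40421
Perpetuity value at year 5: £12,200.00 / 0.055 = 221818.18182
PV of perpetuity: 221818.18182 / (1+0.055)^5 = 169720.71122
Total PV = 576488.40421 + 169720.71122 = 746209.11542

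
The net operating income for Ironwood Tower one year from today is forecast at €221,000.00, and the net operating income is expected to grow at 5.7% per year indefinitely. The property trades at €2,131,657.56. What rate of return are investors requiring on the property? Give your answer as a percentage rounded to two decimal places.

16.07%

P = D₁/(r − g) ⇒ r = D₁/P + g = €221,000.0000/€2,131,657.56 + 0.057 = 0.103675 + 0.057 = 0.160675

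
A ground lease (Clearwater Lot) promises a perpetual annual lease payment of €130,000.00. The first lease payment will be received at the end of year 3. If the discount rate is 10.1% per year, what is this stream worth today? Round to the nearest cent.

Value at end of year 2: C / r = €130,000.00 / 0.101 = €1,287,128.7129
Discount to today: PV = €1,287,128.7129 / (1 + 0.101)^2 = €1,287,128.7129 / 1.212201 = €1,061,811.29

€1061811.29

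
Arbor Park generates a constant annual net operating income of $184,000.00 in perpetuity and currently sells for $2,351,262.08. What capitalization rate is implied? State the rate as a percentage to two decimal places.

7.83%

P = C/r ⇒ r = C/P = $184,000.00/$2,351,262.08 = 0.078256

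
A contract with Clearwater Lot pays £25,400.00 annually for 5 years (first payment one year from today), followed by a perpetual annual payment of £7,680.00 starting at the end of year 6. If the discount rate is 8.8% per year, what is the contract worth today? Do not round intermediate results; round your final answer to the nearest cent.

PV of 5-year annuity: £25,400.00 × [1 − (1+0.088)^−5] / 0.088 = 99311.97300
Perpetuity value at year 5: £7,680.00 / 0.088 = 87272.72727
PV of perpetuity: 87272.72727 / (1+0.088)^5 = 57244.54016
Total PV = 99311.97300 + 57244.54016 = 156556.51316

£156556.51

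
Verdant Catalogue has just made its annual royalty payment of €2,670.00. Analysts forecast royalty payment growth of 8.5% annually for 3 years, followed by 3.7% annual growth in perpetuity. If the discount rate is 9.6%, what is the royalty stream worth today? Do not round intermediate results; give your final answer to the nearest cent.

€53380.07

D_1 = 2896.95000
D_2 = 3143.19075
D_3 = 3410.36196
Terminal value at year 3: TV = D_3×(1+g_2)/(r−g_2) = 3536.54536/0.059 = 59941.44672
P_0 = D_1/(1+r)^1 + D_2/(1+r)^2 + D_3/(1+r)^3 + TV/(1+r)^3
    = 2643.20255 + 2616.67406 + 2590.41182 + 45529.78067 = 53380.06911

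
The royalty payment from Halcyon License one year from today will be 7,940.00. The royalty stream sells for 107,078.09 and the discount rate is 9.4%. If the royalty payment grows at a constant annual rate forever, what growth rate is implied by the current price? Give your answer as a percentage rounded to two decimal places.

1.98%

P = D₁/(r−g) ⇒ g = r − D₁/P = 0.094 − 7,940.00/107,078.09 = 0.019849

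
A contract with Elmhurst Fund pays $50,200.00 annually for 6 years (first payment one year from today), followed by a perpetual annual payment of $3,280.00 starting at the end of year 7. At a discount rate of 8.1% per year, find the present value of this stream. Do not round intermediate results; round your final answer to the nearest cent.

$256742.89

PV of 6-year annuity: $50,200.00 × [1 − (1+0.081)^−6] / 0.081 = 231366.22086
Perpetuity value at year 6: $3,280.00 / 0.081 = 40493.82716
PV of perpetuity: 40493.82716 / (1+0.081)^6 = 25376.67169
Total PV = 231366.22086 + 25376.67169 = 256742.89255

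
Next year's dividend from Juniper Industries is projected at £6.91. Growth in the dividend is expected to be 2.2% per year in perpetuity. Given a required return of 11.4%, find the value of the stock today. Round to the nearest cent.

Growing perpetuity: P = D₁ / (r − g) = £6.9100 / (0.114 − 0.022) = £75.11

£75.11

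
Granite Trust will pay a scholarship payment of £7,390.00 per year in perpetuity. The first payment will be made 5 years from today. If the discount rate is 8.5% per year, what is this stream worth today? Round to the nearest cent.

£62734.52

Value at end of year 4: C / r = £7,390.00 / 0.085 = £86,941.1765
Discount to today: PV = £86,941.1765 / (1 + 0.085)^4 = £86,941.1765 / 1.385859 = £62,734.52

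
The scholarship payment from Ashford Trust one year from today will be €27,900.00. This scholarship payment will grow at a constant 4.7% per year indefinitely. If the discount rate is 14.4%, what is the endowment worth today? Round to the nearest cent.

€287628.87

Growing perpetuity: P = D₁ / (r − g) = €27,900.0000 / (0.144 − 0.047) = €287,628.87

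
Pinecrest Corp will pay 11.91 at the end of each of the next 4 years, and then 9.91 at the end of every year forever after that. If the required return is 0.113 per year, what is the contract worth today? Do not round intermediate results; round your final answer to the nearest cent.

93.86

PV of 4-year annuity: 11.91 × [1 − (1+0.113)^−4] / 0.113 = 36.71469
Perpetuity value at year 4: 9.91 / 0.113 = 87.69912
PV of perpetuity: 87.69912 / (1+0.113)^4 = 57.14978
Total PV = 36.71469 + 57.14978 = 93.86447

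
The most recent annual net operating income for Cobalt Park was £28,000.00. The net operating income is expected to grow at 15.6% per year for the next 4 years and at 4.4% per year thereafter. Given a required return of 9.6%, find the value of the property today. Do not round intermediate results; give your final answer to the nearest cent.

£823926.57

D_1 = 32368.00000
D_2 = 37417.40800
D_3 = 43254.52365
D_4 = 50002.22934
Terminal value at year 4: TV = D_4×(1+g_2)/(r−g_2) = 52202.32743/0.052 = 1003890.91208
P_0 = D_1/(1+r)^1 + D_2/(1+r)^2 + D_3/(1+r)^3 + D_4/(1+r)^4 + TV/(1+r)^4
    = 29532.84672 + 31149.60840 + 32854.87893 + 34653.50369 + 695735.72790 = 823926.56563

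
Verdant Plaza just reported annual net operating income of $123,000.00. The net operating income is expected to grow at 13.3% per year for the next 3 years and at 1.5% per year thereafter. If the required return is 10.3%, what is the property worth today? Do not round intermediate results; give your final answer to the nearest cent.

$1927068.37

D_1 = 139359.00000
D_2 = 157893.74700
D_3 = 178893.61535
Terminal value at year 3: TV = D_3×(1+g_2)/(r−g_2) = 181577.01958/0.088 = 2063375.22251
P_0 = D_1/(1+r)^1 + D_2/(1+r)^2 + D_3/(1+r)^3 + TV/(1+r)^3
    = 126345.42158 + 129781.83377 + 133311.71139 + 1537629.39839 = 1927068.36512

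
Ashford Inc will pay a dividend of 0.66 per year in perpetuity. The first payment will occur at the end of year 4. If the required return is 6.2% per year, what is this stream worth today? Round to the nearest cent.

Value at end of year 3: C / r = 0.66 / 0.062 = 10.6452
Discount to today: PV = 10.6452 / (1 + 0.062)^3 = 10.6452 / 1.197770 = 8.89

8.89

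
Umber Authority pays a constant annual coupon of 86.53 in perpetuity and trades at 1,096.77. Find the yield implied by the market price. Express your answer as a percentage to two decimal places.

P = C/r ⇒ r = C/P = 86.53/1,096.77 = 0.078895

7.89%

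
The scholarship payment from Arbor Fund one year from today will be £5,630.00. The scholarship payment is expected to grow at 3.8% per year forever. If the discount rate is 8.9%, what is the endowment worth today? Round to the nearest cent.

Growing perpetuity: P = D₁ / (r − g) = £5,630.0000 / (0.089 − 0.038) = £110,392.16

£110392.16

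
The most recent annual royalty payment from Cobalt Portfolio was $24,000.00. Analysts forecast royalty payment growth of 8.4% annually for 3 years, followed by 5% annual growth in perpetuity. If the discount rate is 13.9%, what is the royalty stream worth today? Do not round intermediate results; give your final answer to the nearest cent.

D_1 = 26016.00000
D_2 = 28201.34400
D_3 = 30570.25690
Terminal value at year 3: TV = D_3×(1+g_2)/(r−g_2) = 32098.76974/0.089 = 360660.33417
P_0 = D_1/(1+r)^1 + D_2/(1+r)^2 + D_3/(1+r)^3 + TV/(1+r)^3
    = 22841.08867 + 21738.13883 + 20688.44819 + 244077.19774 = 309344.87343

$309344.87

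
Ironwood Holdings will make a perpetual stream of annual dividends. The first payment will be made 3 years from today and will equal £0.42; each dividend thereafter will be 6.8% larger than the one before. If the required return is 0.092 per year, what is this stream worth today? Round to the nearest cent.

Value at end of year 2: C₁ / (r − g) = £0.42 / (0.092 − 0.068) = £17.5000
Discount to today: PV = £17.5000 / (1 + 0.092)^2 = £17.5000 / 1.192464 = £14.68

£14.68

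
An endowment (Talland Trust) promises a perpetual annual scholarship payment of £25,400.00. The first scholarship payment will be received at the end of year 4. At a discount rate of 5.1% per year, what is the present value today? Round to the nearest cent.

£428998.12

Value at end of year 3: C / r = £25,400.00 / 0.051 = £498,039.2157
Discount to today: PV = £498,039.2157 / (1 + 0.051)^3 = £498,039.2157 / 1.160936 = £428,998.12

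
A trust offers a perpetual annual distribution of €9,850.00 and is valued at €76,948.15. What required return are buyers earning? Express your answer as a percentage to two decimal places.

12.80%

P = C/r ⇒ r = C/P = €9,850.00/€76,948.15 = 0.128008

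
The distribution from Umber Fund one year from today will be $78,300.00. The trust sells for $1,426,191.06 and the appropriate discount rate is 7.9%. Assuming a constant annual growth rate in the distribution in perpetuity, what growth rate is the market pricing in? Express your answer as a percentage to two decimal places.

P = D₁/(r−g) ⇒ g = r − D₁/P = 0.079 − $78,300.00/$1,426,191.06 = 0.024099

2.41%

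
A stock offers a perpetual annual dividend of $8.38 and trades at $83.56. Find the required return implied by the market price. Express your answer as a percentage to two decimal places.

P = C/r ⇒ r = C/P = $8.38/$83.56 = 0.100287

10.03%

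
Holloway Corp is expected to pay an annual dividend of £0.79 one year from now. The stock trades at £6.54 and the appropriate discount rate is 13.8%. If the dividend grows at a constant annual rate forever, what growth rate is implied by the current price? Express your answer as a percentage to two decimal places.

P = D₁/(r−g) ⇒ g = r − D₁/P = 0.138 − £0.79/£6.54 = 0.017205

1.72%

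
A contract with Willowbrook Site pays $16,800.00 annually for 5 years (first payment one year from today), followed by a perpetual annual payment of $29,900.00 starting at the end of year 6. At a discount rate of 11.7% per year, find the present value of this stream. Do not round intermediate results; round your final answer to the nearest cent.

PV of 5-year annuity: $16,800.00 × [1 − (1+0.117)^−5] / 0.117 = 61013.03766
Perpetuity value at year 5: $29,900.00 / 0.117 = 255555.55556
PV of perpetuity: 255555.55556 / (1+0.117)^5 = 146966.87543
Total PV = 61013.03766 + 146966.87543 = 207979.91309

$207979.91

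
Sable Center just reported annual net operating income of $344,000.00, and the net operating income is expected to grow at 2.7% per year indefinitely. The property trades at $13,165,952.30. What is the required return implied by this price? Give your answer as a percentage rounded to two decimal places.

D₁ = $344,000.00 × 1.027 = $353,288.0000
P = D₁/(r − g) ⇒ r = D₁/P + g = $353,288.0000/$13,165,952.30 + 0.027 = 0.026833 + 0.027 = 0.053833

5.38%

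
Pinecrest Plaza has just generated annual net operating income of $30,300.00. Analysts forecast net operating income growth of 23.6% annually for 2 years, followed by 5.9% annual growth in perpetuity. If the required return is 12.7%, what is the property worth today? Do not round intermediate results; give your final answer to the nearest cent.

$637244.16

D_1 = 37450.80000
D_2 = 46289.18880
Terminal value at year 2: TV = D_2×(1+g_2)/(r−g_2) = 49020.25094/0.068 = 720886.04322
P_0 = D_1/(1+r)^1 + D_2/(1+r)^2 + TV/(1+r)^2
    = 33230.52351 + 36444.47832 + 567569.15496 = 637244.15679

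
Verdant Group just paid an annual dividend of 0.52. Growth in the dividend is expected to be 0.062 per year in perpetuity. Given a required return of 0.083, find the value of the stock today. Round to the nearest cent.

26.30

D₁ = D₀ × (1 + g) = 0.52 × 1.062 = 0.5522
Growing perpetuity: P = D₁ / (r − g) = 0.5522 / (0.083 − 0.062) = 26.30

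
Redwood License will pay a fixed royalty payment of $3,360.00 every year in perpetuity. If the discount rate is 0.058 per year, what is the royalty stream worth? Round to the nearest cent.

$57931.03

Level perpetuity: PV = C / r = $3,360.00 / 0.058 = $57,931.03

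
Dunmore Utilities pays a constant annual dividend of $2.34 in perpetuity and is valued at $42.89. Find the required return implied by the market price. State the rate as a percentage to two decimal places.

P = C/r ⇒ r = C/P = $2.34/$42.89 = 0.054558

5.46%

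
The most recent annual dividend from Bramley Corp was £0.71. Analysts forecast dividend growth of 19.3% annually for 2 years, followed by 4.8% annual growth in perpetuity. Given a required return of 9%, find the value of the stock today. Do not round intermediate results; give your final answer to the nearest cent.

D_1 = 0.84703
D_2 = 1.01051
Terminal value at year 2: TV = D_2×(1+g_2)/(r−g_2) = 1.05901/0.042 = 25.21455
P_0 = D_1/(1+r)^1 + D_2/(1+r)^2 + TV/(1+r)^2
    = 0.77709 + 0.85052 + 21.22258 = 22.85020

£22.85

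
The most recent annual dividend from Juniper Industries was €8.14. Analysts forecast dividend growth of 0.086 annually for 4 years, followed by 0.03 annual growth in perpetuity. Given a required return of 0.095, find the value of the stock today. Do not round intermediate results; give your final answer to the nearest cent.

€156.70

D_1 = 8.84004
D_2 = 9.60028
D_3 = 10.42591
D_4 = 11.32254
Terminal value at year 4: TV = D_4×(1+g_2)/(r−g_2) = 11.66221/0.065 = 179.41865
P_0 = D_1/(1+r)^1 + D_2/(1+r)^2 + D_3/(1+r)^3 + D_4/(1+r)^4 + TV/(1+r)^4
    = 8.07310 + 8.00674 + 7.94093 + 7.87566 + 124.79900 = 156.69543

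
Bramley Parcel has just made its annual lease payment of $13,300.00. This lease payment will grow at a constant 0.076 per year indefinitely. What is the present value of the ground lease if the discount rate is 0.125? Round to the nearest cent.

D₁ = D₀ × (1 + g) = $13,300.00 × 1.076 = $14,310.8000
Growing perpetuity: P = D₁ / (r − g) = $14,310.8000 / (0.125 − 0.076) = $292,057.14

$292057.14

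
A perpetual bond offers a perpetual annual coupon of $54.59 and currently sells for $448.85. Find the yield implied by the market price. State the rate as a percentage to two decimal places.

12.16%

P = C/r ⇒ r = C/P = $54.59/$448.85 = 0.121622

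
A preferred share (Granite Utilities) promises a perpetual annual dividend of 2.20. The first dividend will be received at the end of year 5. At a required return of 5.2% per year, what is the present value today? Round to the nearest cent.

34.54

Value at end of year 4: C / r = 2.20 / 0.052 = 42.3077
Discount to today: PV = 42.3077 / (1 + 0.052)^4 = 42.3077 / 1.224794 = 34.54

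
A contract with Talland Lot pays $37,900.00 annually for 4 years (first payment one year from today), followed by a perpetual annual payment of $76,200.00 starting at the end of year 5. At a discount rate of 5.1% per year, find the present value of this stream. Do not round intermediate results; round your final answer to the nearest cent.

$1358622.62

PV of 4-year annuity: $37,900.00 × [1 − (1+0.051)^−4] / 0.051 = 134079.93126
Perpetuity value at year 4: $76,200.00 / 0.051 = 1494117.64706
PV of perpetuity: 1494117.64706 / (1+0.051)^4 = 1224542.69291
Total PV = 134079.93126 + 1224542.69291 = 1358622.62417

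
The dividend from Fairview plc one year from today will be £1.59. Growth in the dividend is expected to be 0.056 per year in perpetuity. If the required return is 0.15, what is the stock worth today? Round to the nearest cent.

Growing perpetuity: P = D₁ / (r − g) = £1.5900 / (0.15 − 0.056) = £16.91

£16.91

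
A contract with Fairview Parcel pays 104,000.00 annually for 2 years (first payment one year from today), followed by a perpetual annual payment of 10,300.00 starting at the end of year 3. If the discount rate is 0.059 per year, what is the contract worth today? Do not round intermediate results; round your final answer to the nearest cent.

PV of 2-year annuity: 104,000.00 × [1 − (1+0.059)^−2] / 0.059 = 190940.37260
Perpetuity value at year 2: 10,300.00 / 0.059 = 174576.27119
PV of perpetuity: 174576.27119 / (1+0.059)^2 = 155665.83044
Total PV = 190940.37260 + 155665.83044 = 346606.20304

346606.20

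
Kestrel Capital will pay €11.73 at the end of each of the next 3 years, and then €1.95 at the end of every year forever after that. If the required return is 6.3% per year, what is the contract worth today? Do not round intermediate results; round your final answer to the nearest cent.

PV of 3-year annuity: €11.73 × [1 − (1+0.063)^−3] / 0.063 = 31.18121
Perpetuity value at year 3: €1.95 / 0.063 = 30.95238
PV of perpetuity: 30.95238 / (1+0.063)^3 = 25.76880
Total PV = 31.18121 + 25.76880 = 56.95001

€56.95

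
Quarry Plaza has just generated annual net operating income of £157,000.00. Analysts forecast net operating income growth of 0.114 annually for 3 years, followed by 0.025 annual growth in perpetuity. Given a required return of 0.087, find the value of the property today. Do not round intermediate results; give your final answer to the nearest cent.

D_1 = 174898.00000
D_2 = 194836.37200
D_3 = 217047.71841
Terminal value at year 3: TV = D_3×(1+g_2)/(r−g_2) = 222473.91137/0.062 = 3588288.89304
P_0 = D_1/(1+r)^1 + D_2/(1+r)^2 + D_3/(1+r)^3 + TV/(1+r)^3
    = 160899.72401 + 164896.31329 + 168992.17388 + 2793822.22946 = 3288610.44064

£3288610.44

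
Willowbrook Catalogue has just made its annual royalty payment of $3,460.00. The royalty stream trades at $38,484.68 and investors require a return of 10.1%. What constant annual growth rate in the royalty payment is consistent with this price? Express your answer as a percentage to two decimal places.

1.02%

P = D₀(1+g)/(r−g) ⇒ P(r−g) = D₀(1+g) ⇒ g(P+D₀) = P·r − D₀
g = (P·r − D₀)/(P + D₀) = ($38,484.68×0.101 − $3,460.00) / ($38,484.68 + $3,460.00) = 0.010179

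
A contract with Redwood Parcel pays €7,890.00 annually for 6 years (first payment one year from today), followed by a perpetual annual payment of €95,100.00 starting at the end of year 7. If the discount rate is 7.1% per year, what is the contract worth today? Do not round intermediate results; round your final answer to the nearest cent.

PV of 6-year annuity: €7,890.00 × [1 − (1+0.071)^−6] / 0.071 = 37492.17794
Perpetuity value at year 6: €95,100.00 / 0.071 = 1339436.61972
PV of perpetuity: 1339436.61972 / (1+0.071)^6 = 887534.70313
Total PV = 37492.17794 + 887534.70313 = 925026.88106

€925026.88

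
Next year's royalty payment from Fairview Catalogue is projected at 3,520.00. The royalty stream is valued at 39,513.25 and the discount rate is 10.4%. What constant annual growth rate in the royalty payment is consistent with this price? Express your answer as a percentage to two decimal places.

P = D₁/(r−g) ⇒ g = r − D₁/P = 0.104 − 3,520.00/39,513.25 = 0.014916

1.49%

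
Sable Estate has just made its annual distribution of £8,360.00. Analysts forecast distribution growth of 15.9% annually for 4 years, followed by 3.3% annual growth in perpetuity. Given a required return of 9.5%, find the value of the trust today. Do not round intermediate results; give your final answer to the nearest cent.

£213440.67

D_1 = 9689.24000
D_2 = 11229.82916
D_3 = 13015.37200
D_4 = 15084.81614
Terminal value at year 4: TV = D_4×(1+g_2)/(r−g_2) = 15582.61508/0.062 = 251332.50124
P_0 = D_1/(1+r)^1 + D_2/(1+r)^2 + D_3/(1+r)^3 + D_4/(1+r)^4 + TV/(1+r)^4
    = 8848.62100 + 9365.80068 + 9913.20821 + 10492.61033 + 174820.42698 = 213440.66720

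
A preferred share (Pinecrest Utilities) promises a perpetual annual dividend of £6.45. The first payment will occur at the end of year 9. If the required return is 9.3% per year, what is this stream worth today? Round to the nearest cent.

£34.05

Value at end of year 8: C / r = £6.45 / 0.093 = £69.3548
Discount to today: PV = £69.3548 / (1 + 0.093)^8 = £69.3548 / 2.036861 = £34.05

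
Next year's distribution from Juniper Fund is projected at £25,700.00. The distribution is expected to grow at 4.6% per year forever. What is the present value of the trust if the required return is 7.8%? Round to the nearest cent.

Growing perpetuity: P = D₁ / (r − g) = £25,700.0000 / (0.078 − 0.046) = £803,125.00

£803125.00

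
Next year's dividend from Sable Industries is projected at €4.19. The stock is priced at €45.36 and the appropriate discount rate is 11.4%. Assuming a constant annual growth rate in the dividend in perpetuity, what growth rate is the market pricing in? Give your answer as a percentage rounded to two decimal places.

2.16%

P = D₁/(r−g) ⇒ g = r − D₁/P = 0.114 − €4.19/€45.36 = 0.021628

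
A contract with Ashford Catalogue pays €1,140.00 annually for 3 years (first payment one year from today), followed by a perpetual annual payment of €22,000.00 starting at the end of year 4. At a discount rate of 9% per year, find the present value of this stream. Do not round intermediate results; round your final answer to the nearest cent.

PV of 3-year annuity: €1,140.00 × [1 − (1+0.09)^−3] / 0.09 = 2885.67592
Perpetuity value at year 3: €22,000.00 / 0.09 = 244444.44444
PV of perpetuity: 244444.44444 / (1+0.09)^3 = 188755.96179
Total PV = 2885.67592 + 188755.96179 = 191641.63771

€191641.64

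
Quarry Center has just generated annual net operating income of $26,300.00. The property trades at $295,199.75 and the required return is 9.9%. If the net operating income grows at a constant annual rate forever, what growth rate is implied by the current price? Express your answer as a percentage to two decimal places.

0.91%

P = D₀(1+g)/(r−g) ⇒ P(r−g) = D₀(1+g) ⇒ g(P+D₀) = P·r − D₀
g = (P·r − D₀)/(P + D₀) = ($295,199.75×0.099 − $26,300.00) / ($295,199.75 + $26,300.00) = 0.009097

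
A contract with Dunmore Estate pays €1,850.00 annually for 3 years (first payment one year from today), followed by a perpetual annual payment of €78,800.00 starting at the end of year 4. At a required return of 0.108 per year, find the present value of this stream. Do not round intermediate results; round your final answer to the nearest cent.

€540929.74

PV of 3-year annuity: €1,850.00 × [1 − (1+0.108)^−3] / 0.108 = 4536.64446
Perpetuity value at year 3: €78,800.00 / 0.108 = 729629.62963
PV of perpetuity: 729629.62963 / (1+0.108)^3 = 536393.09783
Total PV = 4536.64446 + 536393.09783 = 540929.74230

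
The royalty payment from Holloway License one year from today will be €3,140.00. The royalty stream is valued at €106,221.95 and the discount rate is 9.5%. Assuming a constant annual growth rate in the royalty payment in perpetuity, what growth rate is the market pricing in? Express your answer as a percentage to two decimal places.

6.54%

P = D₁/(r−g) ⇒ g = r − D₁/P = 0.095 − €3,140.00/€106,221.95 = 0.065439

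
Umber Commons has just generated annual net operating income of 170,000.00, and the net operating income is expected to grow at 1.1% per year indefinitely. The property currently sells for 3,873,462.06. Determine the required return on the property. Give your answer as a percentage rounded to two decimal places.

5.54%

D₁ = 170,000.00 × 1.011 = 171,870.0000
P = D₁/(r − g) ⇒ r = D₁/P + g = 171,870.0000/3,873,462.06 + 0.011 = 0.044371 + 0.011 = 0.055371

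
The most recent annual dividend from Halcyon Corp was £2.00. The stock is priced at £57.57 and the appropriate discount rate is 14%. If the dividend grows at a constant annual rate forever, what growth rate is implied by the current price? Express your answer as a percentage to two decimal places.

P = D₀(1+g)/(r−g) ⇒ P(r−g) = D₀(1+g) ⇒ g(P+D₀) = P·r − D₀
g = (P·r − D₀)/(P + D₀) = (£57.57×0.14 − £2.00) / (£57.57 + £2.00) = 0.101726

10.17%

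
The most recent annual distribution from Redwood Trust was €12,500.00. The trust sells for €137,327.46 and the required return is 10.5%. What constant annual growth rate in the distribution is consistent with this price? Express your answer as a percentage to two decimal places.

P = D₀(1+g)/(r−g) ⇒ P(r−g) = D₀(1+g) ⇒ g(P+D₀) = P·r − D₀
g = (P·r − D₀)/(P + D₀) = (€137,327.46×0.105 − €12,500.00) / (€137,327.46 + €12,500.00) = 0.012811

1.28%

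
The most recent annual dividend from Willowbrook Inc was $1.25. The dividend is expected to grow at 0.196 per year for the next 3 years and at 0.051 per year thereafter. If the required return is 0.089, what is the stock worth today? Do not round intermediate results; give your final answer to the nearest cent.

$50.33

D_1 = 1.49500
D_2 = 1.78802
D_3 = 2.13847
Terminal value at year 3: TV = D_3×(1+g_2)/(r−g_2) = 2.24753/0.038 = 59.14563
P_0 = D_1/(1+r)^1 + D_2/(1+r)^2 + D_3/(1+r)^3 + TV/(1+r)^3
    = 1.37282 + 1.50771 + 1.65585 + 45.79721 = 50.33358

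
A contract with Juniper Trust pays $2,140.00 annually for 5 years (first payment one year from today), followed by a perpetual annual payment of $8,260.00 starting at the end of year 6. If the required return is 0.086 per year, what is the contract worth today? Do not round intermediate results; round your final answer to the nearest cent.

PV of 5-year annuity: $2,140.00 × [1 − (1+0.086)^−5] / 0.086 = 8410.96757
Perpetuity value at year 5: $8,260.00 / 0.086 = 96046.51163
PV of perpetuity: 96046.51163 / (1+0.086)^5 = 63581.74893
Total PV = 8410.96757 + 63581.74893 = 71992.71651

$71992.72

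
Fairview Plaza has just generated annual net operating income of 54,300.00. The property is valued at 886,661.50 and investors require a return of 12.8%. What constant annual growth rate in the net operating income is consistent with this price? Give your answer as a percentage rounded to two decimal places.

P = D₀(1+g)/(r−g) ⇒ P(r−g) = D₀(1+g) ⇒ g(P+D₀) = P·r − D₀
g = (P·r − D₀)/(P + D₀) = (886,661.50×0.128 − 54,300.00) / (886,661.50 + 54,300.00) = 0.062907

6.29%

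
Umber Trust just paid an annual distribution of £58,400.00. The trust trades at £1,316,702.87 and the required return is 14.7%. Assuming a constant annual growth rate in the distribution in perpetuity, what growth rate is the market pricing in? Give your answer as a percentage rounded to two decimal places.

9.83%

P = D₀(1+g)/(r−g) ⇒ P(r−g) = D₀(1+g) ⇒ g(P+D₀) = P·r − D₀
g = (P·r − D₀)/(P + D₀) = (£1,316,702.87×0.147 − £58,400.00) / (£1,316,702.87 + £58,400.00) = 0.098287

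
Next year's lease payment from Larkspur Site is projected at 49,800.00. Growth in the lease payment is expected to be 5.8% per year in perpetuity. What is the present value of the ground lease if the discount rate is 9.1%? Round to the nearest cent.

1509090.91

Growing perpetuity: P = D₁ / (r − g) = 49,800.0000 / (0.091 − 0.058) = 1,509,090.91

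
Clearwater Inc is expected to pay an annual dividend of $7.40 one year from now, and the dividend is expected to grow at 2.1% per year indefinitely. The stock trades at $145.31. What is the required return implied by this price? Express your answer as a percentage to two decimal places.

P = D₁/(r − g) ⇒ r = D₁/P + g = $7.4000/$145.31 + 0.021 = 0.050926 + 0.021 = 0.071926

7.19%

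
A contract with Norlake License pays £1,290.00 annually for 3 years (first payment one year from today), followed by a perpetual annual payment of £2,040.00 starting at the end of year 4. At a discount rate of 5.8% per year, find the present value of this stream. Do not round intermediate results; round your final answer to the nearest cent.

PV of 3-year annuity: £1,290.00 × [1 − (1+0.058)^−3] / 0.058 = 3460.98469
Perpetuity value at year 3: £2,040.00 / 0.058 = 35172.41379
PV of perpetuity: 35172.41379 / (1+0.058)^3 = 29699.22871
Total PV = 3460.98469 + 29699.22871 = 33160.21339

£33160.21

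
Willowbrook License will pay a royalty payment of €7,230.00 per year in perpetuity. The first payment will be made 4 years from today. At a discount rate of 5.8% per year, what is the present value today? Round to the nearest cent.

€105257.56

Value at end of year 3: C / r = €7,230.00 / 0.058 = €124,655.1724
Discount to today: PV = €124,655.1724 / (1 + 0.058)^3 = €124,655.1724 / 1.184287 = €105,257.56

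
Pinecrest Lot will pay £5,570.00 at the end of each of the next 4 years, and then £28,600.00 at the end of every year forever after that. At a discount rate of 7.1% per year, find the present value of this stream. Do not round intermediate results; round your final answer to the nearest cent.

£324985.21

PV of 4-year annuity: £5,570.00 × [1 − (1+0.071)^−4] / 0.071 = 18824.25289
Perpetuity value at year 4: £28,600.00 / 0.071 = 402816.90141
PV of perpetuity: 402816.90141 / (1+0.071)^4 = 306160.95301
Total PV = 18824.25289 + 306160.95301 = 324985.20590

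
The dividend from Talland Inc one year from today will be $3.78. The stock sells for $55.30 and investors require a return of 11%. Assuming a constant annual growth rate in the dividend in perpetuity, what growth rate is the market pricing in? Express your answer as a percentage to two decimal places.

P = D₁/(r−g) ⇒ g = r − D₁/P = 0.11 − $3.78/$55.30 = 0.041646

4.16%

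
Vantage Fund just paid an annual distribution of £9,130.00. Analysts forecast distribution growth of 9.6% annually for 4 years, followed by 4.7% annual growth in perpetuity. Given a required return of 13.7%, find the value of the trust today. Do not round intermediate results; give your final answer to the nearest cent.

D_1 = 10006.48000
D_2 = 10967.10208
D_3 = 12019.94388
D_4 = 13173.85849
Terminal value at year 4: TV = D_4×(1+g_2)/(r−g_2) = 13793.02984/0.09 = 153255.88713
P_0 = D_1/(1+r)^1 + D_2/(1+r)^2 + D_3/(1+r)^3 + D_4/(1+r)^4 + TV/(1+r)^4
    = 8800.77397 + 8483.41976 + 8177.50929 + 7882.62988 + 91701.26097 = 125045.59386

£125045.59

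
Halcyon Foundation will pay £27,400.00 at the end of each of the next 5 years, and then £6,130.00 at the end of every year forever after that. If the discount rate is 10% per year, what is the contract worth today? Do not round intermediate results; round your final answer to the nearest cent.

PV of 5-year annuity: £27,400.00 × [1 − (1+0.1)^−5] / 0.1 = 103867.55748
Perpetuity value at year 5: £6,130.00 / 0.1 = 61300.00000
PV of perpetuity: 61300.00000 / (1+0.1)^5 = 38062.47710
Total PV = 103867.55748 + 38062.47710 = 141930.03459

£141930.03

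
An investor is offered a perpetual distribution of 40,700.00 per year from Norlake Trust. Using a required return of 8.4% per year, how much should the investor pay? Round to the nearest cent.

Level perpetuity: PV = C / r = 40,700.00 / 0.084 = 484,523.81

484523.81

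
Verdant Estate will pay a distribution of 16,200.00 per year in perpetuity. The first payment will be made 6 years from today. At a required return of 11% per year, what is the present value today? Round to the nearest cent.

87399.20

Value at end of year 5: C / r = 16,200.00 / 0.11 = 147,272.7273
Discount to today: PV = 147,272.7273 / (1 + 0.11)^5 = 147,272.7273 / 1.685058 = 87,399.20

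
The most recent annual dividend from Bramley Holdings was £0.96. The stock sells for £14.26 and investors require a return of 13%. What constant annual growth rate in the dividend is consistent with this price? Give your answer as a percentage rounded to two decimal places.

5.87%

P = D₀(1+g)/(r−g) ⇒ P(r−g) = D₀(1+g) ⇒ g(P+D₀) = P·r − D₀
g = (P·r − D₀)/(P + D₀) = (£14.26×0.13 − £0.96) / (£14.26 + £0.96) = 0.058725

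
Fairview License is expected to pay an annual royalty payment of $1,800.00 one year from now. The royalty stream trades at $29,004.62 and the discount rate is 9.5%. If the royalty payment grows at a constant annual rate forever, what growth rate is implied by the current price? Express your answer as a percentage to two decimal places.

3.29%

P = D₁/(r−g) ⇒ g = r − D₁/P = 0.095 − $1,800.00/$29,004.62 = 0.032941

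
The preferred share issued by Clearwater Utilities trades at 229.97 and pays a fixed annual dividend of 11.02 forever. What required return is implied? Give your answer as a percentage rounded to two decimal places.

4.79%

P = C/r ⇒ r = C/P = 11.02/229.97 = 0.047919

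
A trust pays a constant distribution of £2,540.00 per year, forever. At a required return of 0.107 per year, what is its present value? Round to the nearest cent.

Level perpetuity: PV = C / r = £2,540.00 / 0.107 = £23,738.32

£23738.32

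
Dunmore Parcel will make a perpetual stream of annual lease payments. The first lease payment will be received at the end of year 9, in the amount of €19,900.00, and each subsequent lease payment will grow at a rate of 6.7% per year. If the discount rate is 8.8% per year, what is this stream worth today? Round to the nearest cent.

€482617.00

Value at end of year 8: C₁ / (r − g) = €19,900.00 / (0.088 − 0.067) = €947,619.0476
Discount to today: PV = €947,619.0476 / (1 + 0.088)^8 = €947,619.0476 / 1.963501 = €482,617.00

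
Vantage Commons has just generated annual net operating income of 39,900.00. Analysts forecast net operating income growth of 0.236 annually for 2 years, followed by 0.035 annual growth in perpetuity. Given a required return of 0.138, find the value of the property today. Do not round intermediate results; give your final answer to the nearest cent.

563368.37

D_1 = 49316.40000
D_2 = 60955.07040
Terminal value at year 2: TV = D_2×(1+g_2)/(r−g_2) = 63088.49786/0.103 = 612509.68800
P_0 = D_1/(1+r)^1 + D_2/(1+r)^2 + TV/(1+r)^2
    = 43336.02812 + 47067.95321 + 472964.38422 = 563368.36555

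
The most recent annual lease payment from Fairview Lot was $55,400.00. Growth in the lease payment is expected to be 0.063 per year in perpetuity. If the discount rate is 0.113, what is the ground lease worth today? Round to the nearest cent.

$1177804.00

D₁ = D₀ × (1 + g) = $55,400.00 × 1.063 = $58,890.2000
Growing perpetuity: P = D₁ / (r − g) = $58,890.2000 / (0.113 − 0.063) = $1,177,804.00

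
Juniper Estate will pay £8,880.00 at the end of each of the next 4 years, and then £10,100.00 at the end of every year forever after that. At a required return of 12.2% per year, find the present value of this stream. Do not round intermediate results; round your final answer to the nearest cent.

£79096.87

PV of 4-year annuity: £8,880.00 × [1 − (1+0.122)^−4] / 0.122 = 26858.44388
Perpetuity value at year 4: £10,100.00 / 0.122 = 82786.88525
PV of perpetuity: 82786.88525 / (1+0.122)^4 = 52238.42994
Total PV = 26858.44388 + 52238.42994 = 79096.87381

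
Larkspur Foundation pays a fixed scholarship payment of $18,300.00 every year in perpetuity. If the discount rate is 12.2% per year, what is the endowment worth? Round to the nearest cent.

Level perpetuity: PV = C / r = $18,300.00 / 0.122 = $150,000.00

$150000.00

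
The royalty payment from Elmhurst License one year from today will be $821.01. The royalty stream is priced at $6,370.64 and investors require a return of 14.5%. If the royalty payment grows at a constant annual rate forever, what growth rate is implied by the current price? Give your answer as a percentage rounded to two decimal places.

1.61%

P = D₁/(r−g) ⇒ g = r − D₁/P = 0.145 − $821.01/$6,370.64 = 0.016126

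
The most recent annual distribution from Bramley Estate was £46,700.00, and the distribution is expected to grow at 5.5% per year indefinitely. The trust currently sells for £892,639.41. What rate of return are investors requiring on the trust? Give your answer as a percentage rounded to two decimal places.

D₁ = £46,700.00 × 1.055 = £49,268.5000
P = D₁/(r − g) ⇒ r = D₁/P + g = £49,268.5000/£892,639.41 + 0.055 = 0.055194 + 0.055 = 0.110194

11.02%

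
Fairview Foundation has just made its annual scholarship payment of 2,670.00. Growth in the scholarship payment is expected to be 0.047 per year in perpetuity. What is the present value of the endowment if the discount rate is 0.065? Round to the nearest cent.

155305.00

D₁ = D₀ × (1 + g) = 2,670.00 × 1.047 = 2,795.4900
Growing perpetuity: P = D₁ / (r − g) = 2,795.4900 / (0.065 − 0.047) = 155,305.00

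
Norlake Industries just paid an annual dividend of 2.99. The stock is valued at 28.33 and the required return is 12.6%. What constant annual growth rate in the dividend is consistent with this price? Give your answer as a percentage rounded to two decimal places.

1.85%

P = D₀(1+g)/(r−g) ⇒ P(r−g) = D₀(1+g) ⇒ g(P+D₀) = P·r − D₀
g = (P·r − D₀)/(P + D₀) = (28.33×0.126 − 2.99) / (28.33 + 2.99) = 0.018505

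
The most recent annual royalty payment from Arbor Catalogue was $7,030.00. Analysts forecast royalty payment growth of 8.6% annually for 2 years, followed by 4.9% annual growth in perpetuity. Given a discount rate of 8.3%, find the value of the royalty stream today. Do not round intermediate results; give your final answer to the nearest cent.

$232217.96

D_1 = 7634.58000
D_2 = 8291.15388
Terminal value at year 2: TV = D_2×(1+g_2)/(r−g_2) = 8697.42042/0.034 = 255806.48294
P_0 = D_1/(1+r)^1 + D_2/(1+r)^2 + TV/(1+r)^2
    = 7049.47368 + 7069.00131 + 218099.48166 = 232217.95666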